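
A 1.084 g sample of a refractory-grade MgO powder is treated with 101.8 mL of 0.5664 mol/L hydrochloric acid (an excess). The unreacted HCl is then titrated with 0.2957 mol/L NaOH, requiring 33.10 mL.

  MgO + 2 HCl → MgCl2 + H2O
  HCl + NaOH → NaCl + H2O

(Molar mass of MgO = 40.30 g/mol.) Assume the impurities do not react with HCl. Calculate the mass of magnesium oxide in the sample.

0.9646 g

n(HCl) added = 0.1018 × 0.5664 = 0.05766 mol
n(NaOH) used in back-titration = 0.03310 × 0.2957 = 9.788 × 10^-3 mol
n(HCl) left over = 9.788 × 10^-3 mol (1:1 ratio)
n(HCl) consumed by analyte = 0.05766 − 9.788 × 10^-3 = 0.04787 mol
From the 1:2 ratio, n(MgO) = 1/2 × 0.04787 = 0.02394 mol
mass of MgO = 0.02394 × 40.30 = 0.9646 g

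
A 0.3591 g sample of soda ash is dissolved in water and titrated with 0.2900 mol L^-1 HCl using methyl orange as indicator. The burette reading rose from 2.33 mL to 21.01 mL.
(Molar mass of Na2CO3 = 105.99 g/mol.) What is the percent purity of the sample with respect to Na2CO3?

Na2CO3 + 2 HCl → 2 NaCl + H2O + CO2
n(HCl) = 0.01868 L × 0.2900 mol/L = 5.417 × 10^-3 mol
From the 1:2 ratio, n(Na2CO3) = 1/2 × 5.417 × 10^-3 = 2.709 × 10^-3 mol
mass of Na2CO3 = 2.709 × 10^-3 × 105.99 g/mol = 0.2871 g
% Na2CO3 = 0.2871 / 0.3591 × 100 = 79.95 %

79.95 %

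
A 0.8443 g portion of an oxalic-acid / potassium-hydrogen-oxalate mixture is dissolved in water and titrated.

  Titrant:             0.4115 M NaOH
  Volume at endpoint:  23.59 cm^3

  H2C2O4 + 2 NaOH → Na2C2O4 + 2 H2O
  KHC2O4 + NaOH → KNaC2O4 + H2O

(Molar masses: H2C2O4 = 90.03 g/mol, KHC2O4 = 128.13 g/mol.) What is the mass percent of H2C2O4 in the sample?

25.63 %

n(NaOH) = 0.02359 × 0.4115 = 9.707 × 10^-3 mol
Let x = n(H2C2O4), y = n(KHC2O4).
Titrant: 2x + 1y = 9.707 × 10^-3;  mass: 90.03x + 128.13y = 0.8443
Solving, x = 2.403 × 10^-3 mol, y = 4.901 × 10^-3 mol
mass of H2C2O4 = 2.403 × 10^-3 × 90.03 = 0.2164 g
% H2C2O4 = 0.2164 / 0.8443 × 100 = 25.63 %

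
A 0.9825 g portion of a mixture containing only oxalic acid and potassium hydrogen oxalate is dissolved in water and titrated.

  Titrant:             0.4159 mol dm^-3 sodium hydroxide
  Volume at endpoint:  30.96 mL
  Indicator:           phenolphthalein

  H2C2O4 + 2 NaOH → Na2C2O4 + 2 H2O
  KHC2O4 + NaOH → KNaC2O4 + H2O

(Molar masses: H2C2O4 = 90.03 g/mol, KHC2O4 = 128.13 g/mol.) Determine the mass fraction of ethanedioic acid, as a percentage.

n(NaOH) = 0.03096 × 0.4159 = 0.01288 mol
Let x = n(H2C2O4), y = n(KHC2O4).
Titrant: 2x + 1y = 0.01288;  mass: 90.03x + 128.13y = 0.9825
Solving, x = 4.015 × 10^-3 mol, y = 4.847 × 10^-3 mol
mass of H2C2O4 = 4.015 × 10^-3 × 90.03 = 0.3614 g
% H2C2O4 = 0.3614 / 0.9825 × 100 = 36.79 %

36.79 %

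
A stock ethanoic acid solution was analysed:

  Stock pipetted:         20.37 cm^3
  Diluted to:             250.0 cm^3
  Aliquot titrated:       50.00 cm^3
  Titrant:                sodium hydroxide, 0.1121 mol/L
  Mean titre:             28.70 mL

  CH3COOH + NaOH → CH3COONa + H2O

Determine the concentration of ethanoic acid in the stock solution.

n(NaOH) = 0.02870 × 0.1121 = 3.217 × 10^-3 mol
n(CH3COOH) in the aliquot = 3.217 × 10^-3 mol (1:1 ratio)
[CH3COOH]_dilute = 3.217 × 10^-3 / 0.05000 = 0.06435 mol/L
Dilution factor = 250.0 / 20.37 = 12.27
[CH3COOH]_stock = 0.06435 × 12.27 = 0.7897 mol/L

0.7897 mol/L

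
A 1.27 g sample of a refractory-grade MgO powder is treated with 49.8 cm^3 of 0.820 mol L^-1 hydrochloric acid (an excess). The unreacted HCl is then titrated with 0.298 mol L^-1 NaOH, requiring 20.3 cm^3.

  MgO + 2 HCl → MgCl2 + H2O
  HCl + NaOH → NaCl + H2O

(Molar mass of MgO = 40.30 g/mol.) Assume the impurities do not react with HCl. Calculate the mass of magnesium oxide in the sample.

0.701 g

n(HCl) added = 0.0498 × 0.820 = 0.0408 mol
n(NaOH) used in back-titration = 0.0203 × 0.298 = 6.05 × 10^-3 mol
n(HCl) left over = 6.05 × 10^-3 mol (1:1 ratio)
n(HCl) consumed by analyte = 0.0408 − 6.05 × 10^-3 = 0.0348 mol
From the 1:2 ratio, n(MgO) = 1/2 × 0.0348 = 0.0174 mol
mass of MgO = 0.0174 × 40.30 = 0.701 g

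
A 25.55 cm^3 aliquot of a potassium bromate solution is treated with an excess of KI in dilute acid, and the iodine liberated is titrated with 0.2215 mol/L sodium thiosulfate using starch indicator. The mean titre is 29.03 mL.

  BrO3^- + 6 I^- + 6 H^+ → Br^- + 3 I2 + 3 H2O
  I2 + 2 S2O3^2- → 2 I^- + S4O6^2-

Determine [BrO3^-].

n(S2O3^2-) = 0.02903 × 0.2215 = 6.430 × 10^-3 mol
n(I2) = n(S2O3^2-)/2 = 3.215 × 10^-3 mol
From the 1:3 ratio, n(BrO3^-) in the aliquot = 1/3 × 3.215 × 10^-3 = 1.072 × 10^-3 mol
[BrO3^-] = 1.072 × 10^-3 / 0.02555 = 0.04194 mol/L

0.04194 mol/L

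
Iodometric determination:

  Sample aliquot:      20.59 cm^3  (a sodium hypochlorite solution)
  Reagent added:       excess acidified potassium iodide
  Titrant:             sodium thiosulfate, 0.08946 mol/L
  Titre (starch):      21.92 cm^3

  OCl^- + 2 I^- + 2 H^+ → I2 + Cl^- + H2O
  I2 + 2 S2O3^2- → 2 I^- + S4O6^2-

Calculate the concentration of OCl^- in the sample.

0.04762 mol/L

n(S2O3^2-) = 0.02192 × 0.08946 = 1.961 × 10^-3 mol
n(I2) = n(S2O3^2-)/2 = 9.805 × 10^-4 mol
n(OCl^-) in the aliquot = 9.805 × 10^-4 mol (1:1 ratio)
[OCl^-] = 9.805 × 10^-4 / 0.02059 = 0.04762 mol/L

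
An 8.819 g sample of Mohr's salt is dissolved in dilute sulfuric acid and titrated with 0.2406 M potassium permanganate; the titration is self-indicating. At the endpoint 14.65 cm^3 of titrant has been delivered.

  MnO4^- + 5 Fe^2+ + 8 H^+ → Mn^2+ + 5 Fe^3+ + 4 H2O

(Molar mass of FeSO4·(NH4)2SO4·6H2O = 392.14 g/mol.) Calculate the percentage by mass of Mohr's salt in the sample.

n(KMnO4) = 0.01465 L × 0.2406 mol/L = 3.525 × 10^-3 mol
From the 5:1 ratio, n(FeSO4·(NH4)2SO4·6H2O) = 5/1 × 3.525 × 10^-3 = 0.01762 mol
mass of FeSO4·(NH4)2SO4·6H2O = 0.01762 × 392.14 g/mol = 6.911 g
% FeSO4·(NH4)2SO4·6H2O = 6.911 / 8.819 × 100 = 78.37 %

78.37 %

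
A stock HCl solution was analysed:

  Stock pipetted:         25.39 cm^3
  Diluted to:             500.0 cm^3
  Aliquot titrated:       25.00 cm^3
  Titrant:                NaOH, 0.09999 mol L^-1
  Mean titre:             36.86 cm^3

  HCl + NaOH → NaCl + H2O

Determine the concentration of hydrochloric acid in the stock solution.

n(NaOH) = 0.03686 × 0.09999 = 3.686 × 10^-3 mol
n(HCl) in the aliquot = 3.686 × 10^-3 mol (1:1 ratio)
[HCl]_dilute = 3.686 × 10^-3 / 0.02500 = 0.1474 mol/L
Dilution factor = 500.0 / 25.39 = 19.69
[HCl]_stock = 0.1474 × 19.69 = 2.903 mol/L

2.903 mol/L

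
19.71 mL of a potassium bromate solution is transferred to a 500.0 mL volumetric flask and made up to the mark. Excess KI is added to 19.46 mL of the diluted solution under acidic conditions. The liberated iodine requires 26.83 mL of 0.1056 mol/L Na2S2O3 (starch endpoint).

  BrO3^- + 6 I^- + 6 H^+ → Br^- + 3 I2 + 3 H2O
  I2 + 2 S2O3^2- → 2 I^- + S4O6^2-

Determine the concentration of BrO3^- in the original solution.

n(S2O3^2-) = 0.02683 × 0.1056 = 2.833 × 10^-3 mol
n(I2) = n(S2O3^2-)/2 = 1.417 × 10^-3 mol
From the 1:3 ratio, n(BrO3^-) in the aliquot = 1/3 × 1.417 × 10^-3 = 4.722 × 10^-4 mol
[BrO3^-]_dilute = 4.722 × 10^-4 / 0.01946 = 0.02427 mol/L
[BrO3^-]_original = 0.02427 × 500.0/19.71 = 0.6156 mol/L

0.6156 mol/L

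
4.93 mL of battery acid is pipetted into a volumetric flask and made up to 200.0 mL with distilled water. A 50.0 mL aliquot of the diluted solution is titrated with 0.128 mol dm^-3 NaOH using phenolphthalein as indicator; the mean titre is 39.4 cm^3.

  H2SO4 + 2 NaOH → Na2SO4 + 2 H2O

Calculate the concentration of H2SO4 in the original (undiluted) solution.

n(NaOH) = 0.0394 × 0.128 = 5.04 × 10^-3 mol
From the 1:2 ratio, n(H2SO4) in the aliquot = 1/2 × 5.04 × 10^-3 = 2.52 × 10^-3 mol
[H2SO4]_dilute = 2.52 × 10^-3 / 0.0500 = 0.0504 mol/L
Dilution factor = 200.0 / 4.93 = 40.57
[H2SO4]_stock = 0.0504 × 40.57 = 2.05 mol/L

2.05 mol/L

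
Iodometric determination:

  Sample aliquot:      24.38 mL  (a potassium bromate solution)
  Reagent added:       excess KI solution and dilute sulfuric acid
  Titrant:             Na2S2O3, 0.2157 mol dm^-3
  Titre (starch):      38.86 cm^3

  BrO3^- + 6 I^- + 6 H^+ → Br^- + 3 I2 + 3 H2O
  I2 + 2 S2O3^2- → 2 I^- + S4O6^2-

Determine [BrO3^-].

n(S2O3^2-) = 0.03886 × 0.2157 = 8.382 × 10^-3 mol
n(I2) = n(S2O3^2-)/2 = 4.191 × 10^-3 mol
From the 1:3 ratio, n(BrO3^-) in the aliquot = 1/3 × 4.191 × 10^-3 = 1.397 × 10^-3 mol
[BrO3^-] = 1.397 × 10^-3 / 0.02438 = 0.05730 mol/L

0.05730 mol/L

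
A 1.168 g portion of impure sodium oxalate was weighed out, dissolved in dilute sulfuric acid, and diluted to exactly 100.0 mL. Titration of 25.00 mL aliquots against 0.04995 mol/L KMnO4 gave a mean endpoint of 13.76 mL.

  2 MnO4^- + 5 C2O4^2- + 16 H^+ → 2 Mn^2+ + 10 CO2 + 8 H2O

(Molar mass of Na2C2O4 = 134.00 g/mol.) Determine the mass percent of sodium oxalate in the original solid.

78.85 %

n(KMnO4) per titration = 0.01376 × 0.04995 = 6.873 × 10^-4 mol
From the 5:2 ratio, n(Na2C2O4) in each aliquot = 5/2 × 6.873 × 10^-4 = 1.718 × 10^-3 mol
n(Na2C2O4) in the whole flask = 1.718 × 10^-3 × 100.0/25.00 = 6.873 × 10^-3 mol
mass of Na2C2O4 = 6.873 × 10^-3 × 134.00 = 0.9210 g
% Na2C2O4 = 0.9210 / 1.168 × 100 = 78.85 %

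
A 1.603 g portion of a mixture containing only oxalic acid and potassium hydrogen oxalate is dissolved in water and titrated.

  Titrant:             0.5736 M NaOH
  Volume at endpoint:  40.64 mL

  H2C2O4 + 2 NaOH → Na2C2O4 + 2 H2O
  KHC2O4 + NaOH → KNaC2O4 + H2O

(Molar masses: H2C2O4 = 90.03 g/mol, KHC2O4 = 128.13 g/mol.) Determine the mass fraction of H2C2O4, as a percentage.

n(NaOH) = 0.04064 × 0.5736 = 0.02331 mol
Let x = n(H2C2O4), y = n(KHC2O4).
Titrant: 2x + 1y = 0.02331;  mass: 90.03x + 128.13y = 1.603
Solving, x = 8.325 × 10^-3 mol, y = 6.661 × 10^-3 mol
mass of H2C2O4 = 8.325 × 10^-3 × 90.03 = 0.7495 g
% H2C2O4 = 0.7495 / 1.603 × 100 = 46.76 %

46.76 %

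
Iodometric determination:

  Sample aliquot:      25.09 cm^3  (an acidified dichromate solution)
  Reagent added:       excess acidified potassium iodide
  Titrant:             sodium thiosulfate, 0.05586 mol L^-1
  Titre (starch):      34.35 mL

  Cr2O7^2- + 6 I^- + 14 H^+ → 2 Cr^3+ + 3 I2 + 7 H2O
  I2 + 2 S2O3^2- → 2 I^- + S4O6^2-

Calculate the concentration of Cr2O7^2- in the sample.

0.01275 mol/L

n(S2O3^2-) = 0.03435 × 0.05586 = 1.919 × 10^-3 mol
n(I2) = n(S2O3^2-)/2 = 9.594 × 10^-4 mol
From the 1:3 ratio, n(Cr2O7^2-) in the aliquot = 1/3 × 9.594 × 10^-4 = 3.198 × 10^-4 mol
[Cr2O7^2-] = 3.198 × 10^-4 / 0.02509 = 0.01275 mol/L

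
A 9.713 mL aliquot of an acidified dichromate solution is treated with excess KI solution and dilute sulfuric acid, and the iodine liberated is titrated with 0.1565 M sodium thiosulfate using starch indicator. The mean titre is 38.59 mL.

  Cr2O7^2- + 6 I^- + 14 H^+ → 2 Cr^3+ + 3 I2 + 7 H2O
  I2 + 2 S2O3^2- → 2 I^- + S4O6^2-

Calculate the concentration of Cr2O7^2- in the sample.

n(S2O3^2-) = 0.03859 × 0.1565 = 6.039 × 10^-3 mol
n(I2) = n(S2O3^2-)/2 = 3.020 × 10^-3 mol
From the 1:3 ratio, n(Cr2O7^2-) in the aliquot = 1/3 × 3.020 × 10^-3 = 1.007 × 10^-3 mol
[Cr2O7^2-] = 1.007 × 10^-3 / 0.009713 = 0.1036 mol/L

0.1036 M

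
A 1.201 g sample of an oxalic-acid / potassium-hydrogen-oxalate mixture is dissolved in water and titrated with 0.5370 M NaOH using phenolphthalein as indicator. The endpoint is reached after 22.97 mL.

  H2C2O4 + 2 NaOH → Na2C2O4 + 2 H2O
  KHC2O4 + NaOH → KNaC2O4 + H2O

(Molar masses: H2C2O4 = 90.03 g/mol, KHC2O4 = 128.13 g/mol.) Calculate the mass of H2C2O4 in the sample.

n(NaOH) = 0.02297 × 0.5370 = 0.01233 mol
Let x = n(H2C2O4), y = n(KHC2O4).
Titrant: 2x + 1y = 0.01233;  mass: 90.03x + 128.13y = 1.201
Solving, x = 2.283 × 10^-3 mol, y = 7.769 × 10^-3 mol
mass of H2C2O4 = 2.283 × 10^-3 × 90.03 = 0.2055 g

0.2055 g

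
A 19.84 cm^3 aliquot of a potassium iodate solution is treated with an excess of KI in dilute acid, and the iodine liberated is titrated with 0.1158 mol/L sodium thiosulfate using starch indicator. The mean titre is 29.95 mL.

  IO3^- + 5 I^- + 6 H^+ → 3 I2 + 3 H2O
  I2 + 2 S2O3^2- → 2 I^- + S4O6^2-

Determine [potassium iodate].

0.02913 mol/L

n(S2O3^2-) = 0.02995 × 0.1158 = 3.468 × 10^-3 mol
n(I2) = n(S2O3^2-)/2 = 1.734 × 10^-3 mol
From the 1:3 ratio, n(IO3^-) in the aliquot = 1/3 × 1.734 × 10^-3 = 5.780 × 10^-4 mol
[IO3^-] = 5.780 × 10^-4 / 0.01984 = 0.02913 mol/L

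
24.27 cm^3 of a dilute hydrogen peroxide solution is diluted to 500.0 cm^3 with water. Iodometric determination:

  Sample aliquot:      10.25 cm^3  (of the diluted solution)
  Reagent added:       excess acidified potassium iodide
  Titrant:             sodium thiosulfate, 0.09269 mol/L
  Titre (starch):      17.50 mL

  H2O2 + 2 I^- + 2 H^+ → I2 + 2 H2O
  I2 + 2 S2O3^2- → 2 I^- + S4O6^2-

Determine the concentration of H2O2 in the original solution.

1.630 mol/L

n(S2O3^2-) = 0.01750 × 0.09269 = 1.622 × 10^-3 mol
n(I2) = n(S2O3^2-)/2 = 8.110 × 10^-4 mol
n(H2O2) in the aliquot = 8.110 × 10^-4 mol (1:1 ratio)
[H2O2]_dilute = 8.110 × 10^-4 / 0.01025 = 0.07913 mol/L
[H2O2]_original = 0.07913 × 500.0/24.27 = 1.630 mol/L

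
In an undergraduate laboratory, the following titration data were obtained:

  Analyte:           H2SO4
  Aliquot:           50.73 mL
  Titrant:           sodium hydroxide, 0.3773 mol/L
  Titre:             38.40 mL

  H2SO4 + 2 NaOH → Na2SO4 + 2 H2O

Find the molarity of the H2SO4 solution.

n(NaOH) = 0.03840 L × 0.3773 mol/L = 0.01449 mol
From the 1:2 mole ratio, n(H2SO4) = 1/2 × 0.01449 = 7.244 × 10^-3 mol
[H2SO4] = 7.244 × 10^-3 mol / 0.05073 L = 0.1428 mol/L

0.1428 mol/L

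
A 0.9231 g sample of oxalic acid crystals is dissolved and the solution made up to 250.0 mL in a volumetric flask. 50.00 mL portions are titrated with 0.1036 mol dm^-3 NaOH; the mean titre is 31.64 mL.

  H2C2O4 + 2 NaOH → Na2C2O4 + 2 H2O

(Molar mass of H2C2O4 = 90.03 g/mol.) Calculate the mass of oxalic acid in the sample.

0.7378 g

n(NaOH) per titration = 0.03164 × 0.1036 = 3.278 × 10^-3 mol
From the 1:2 ratio, n(H2C2O4) in each aliquot = 1/2 × 3.278 × 10^-3 = 1.639 × 10^-3 mol
n(H2C2O4) in the whole flask = 1.639 × 10^-3 × 250.0/50.00 = 8.195 × 10^-3 mol
mass of H2C2O4 = 8.195 × 10^-3 × 90.03 = 0.7378 g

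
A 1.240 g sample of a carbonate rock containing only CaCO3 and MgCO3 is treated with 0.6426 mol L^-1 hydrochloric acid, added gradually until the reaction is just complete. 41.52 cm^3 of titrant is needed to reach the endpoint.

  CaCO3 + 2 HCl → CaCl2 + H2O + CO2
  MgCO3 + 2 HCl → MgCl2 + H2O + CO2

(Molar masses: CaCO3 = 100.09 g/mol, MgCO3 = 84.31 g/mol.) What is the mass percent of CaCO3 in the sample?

58.96 %

n(HCl) = 0.04152 × 0.6426 = 0.02668 mol
Let x = n(CaCO3), y = n(MgCO3).
Titrant: 2x + 2y = 0.02668;  mass: 100.09x + 84.31y = 1.240
Solving, x = 7.305 × 10^-3 mol, y = 6.035 × 10^-3 mol
mass of CaCO3 = 7.305 × 10^-3 × 100.09 = 0.7312 g
% CaCO3 = 0.7312 / 1.240 × 100 = 58.96 %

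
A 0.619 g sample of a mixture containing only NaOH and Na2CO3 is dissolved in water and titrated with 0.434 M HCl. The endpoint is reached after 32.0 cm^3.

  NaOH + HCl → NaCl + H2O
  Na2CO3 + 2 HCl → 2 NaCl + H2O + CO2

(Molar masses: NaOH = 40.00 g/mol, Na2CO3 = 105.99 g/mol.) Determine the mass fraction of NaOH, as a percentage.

58.2 %

n(HCl) = 0.0320 × 0.434 = 0.0139 mol
Let x = n(NaOH), y = n(Na2CO3).
Titrant: 1x + 2y = 0.0139;  mass: 40.00x + 105.99y = 0.619
Solving, x = 9.00 × 10^-3 mol, y = 2.44 × 10^-3 mol
mass of NaOH = 9.00 × 10^-3 × 40.00 = 0.360 g
% NaOH = 0.360 / 0.619 × 100 = 58.2 %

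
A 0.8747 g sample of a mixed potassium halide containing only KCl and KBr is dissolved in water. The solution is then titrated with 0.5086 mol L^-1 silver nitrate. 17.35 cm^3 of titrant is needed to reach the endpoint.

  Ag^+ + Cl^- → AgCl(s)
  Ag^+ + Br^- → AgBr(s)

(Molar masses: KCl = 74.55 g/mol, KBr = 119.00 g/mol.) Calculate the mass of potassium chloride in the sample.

n(AgNO3) = 0.01735 × 0.5086 = 8.824 × 10^-3 mol
Let x = n(KCl), y = n(KBr).
Titrant: 1x + 1y = 8.824 × 10^-3;  mass: 74.55x + 119.00y = 0.8747
Solving, x = 3.946 × 10^-3 mol, y = 4.879 × 10^-3 mol
mass of KCl = 3.946 × 10^-3 × 74.55 = 0.2941 g

0.2941 g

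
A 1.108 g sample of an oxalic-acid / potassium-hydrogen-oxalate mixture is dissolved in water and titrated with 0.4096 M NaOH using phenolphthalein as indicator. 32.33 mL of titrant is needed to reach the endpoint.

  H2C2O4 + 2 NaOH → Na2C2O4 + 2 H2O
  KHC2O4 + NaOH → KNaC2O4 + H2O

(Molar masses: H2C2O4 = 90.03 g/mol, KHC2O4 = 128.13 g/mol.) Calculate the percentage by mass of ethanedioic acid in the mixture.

28.78 %

n(NaOH) = 0.03233 × 0.4096 = 0.01324 mol
Let x = n(H2C2O4), y = n(KHC2O4).
Titrant: 2x + 1y = 0.01324;  mass: 90.03x + 128.13y = 1.108
Solving, x = 3.542 × 10^-3 mol, y = 6.159 × 10^-3 mol
mass of H2C2O4 = 3.542 × 10^-3 × 90.03 = 0.3189 g
% H2C2O4 = 0.3189 / 1.108 × 100 = 28.78 %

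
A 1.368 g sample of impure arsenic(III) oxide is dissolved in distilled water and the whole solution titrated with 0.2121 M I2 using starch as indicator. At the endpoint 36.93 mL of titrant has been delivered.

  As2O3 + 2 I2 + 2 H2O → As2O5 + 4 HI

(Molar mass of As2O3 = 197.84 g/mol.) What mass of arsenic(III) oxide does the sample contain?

n(I2) = 0.03693 L × 0.2121 mol/L = 7.833 × 10^-3 mol
From the 1:2 ratio, n(As2O3) = 1/2 × 7.833 × 10^-3 = 3.916 × 10^-3 mol
mass of As2O3 = 3.916 × 10^-3 × 197.84 g/mol = 0.7748 g

0.7748 g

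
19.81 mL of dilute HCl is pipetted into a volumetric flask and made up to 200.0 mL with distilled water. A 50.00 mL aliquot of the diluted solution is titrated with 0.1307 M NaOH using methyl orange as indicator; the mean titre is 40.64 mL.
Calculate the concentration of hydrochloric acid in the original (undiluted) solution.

1.073 M

HCl + NaOH → NaCl + H2O
n(NaOH) = 0.04064 × 0.1307 = 5.312 × 10^-3 mol
n(HCl) in the aliquot = 5.312 × 10^-3 mol (1:1 ratio)
[HCl]_dilute = 5.312 × 10^-3 / 0.05000 = 0.1062 mol/L
Dilution factor = 200.0 / 19.81 = 10.10
[HCl]_stock = 0.1062 × 10.10 = 1.073 mol/L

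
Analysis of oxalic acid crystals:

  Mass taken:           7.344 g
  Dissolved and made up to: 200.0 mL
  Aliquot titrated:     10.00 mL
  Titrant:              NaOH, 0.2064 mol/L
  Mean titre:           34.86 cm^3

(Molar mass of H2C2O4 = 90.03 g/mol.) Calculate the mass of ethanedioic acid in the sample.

6.478 g

H2C2O4 + 2 NaOH → Na2C2O4 + 2 H2O
n(NaOH) per titration = 0.03486 × 0.2064 = 7.195 × 10^-3 mol
From the 1:2 ratio, n(H2C2O4) in each aliquot = 1/2 × 7.195 × 10^-3 = 3.598 × 10^-3 mol
n(H2C2O4) in the whole flask = 3.598 × 10^-3 × 200.0/10.00 = 0.07195 mol
mass of H2C2O4 = 0.07195 × 90.03 = 6.478 g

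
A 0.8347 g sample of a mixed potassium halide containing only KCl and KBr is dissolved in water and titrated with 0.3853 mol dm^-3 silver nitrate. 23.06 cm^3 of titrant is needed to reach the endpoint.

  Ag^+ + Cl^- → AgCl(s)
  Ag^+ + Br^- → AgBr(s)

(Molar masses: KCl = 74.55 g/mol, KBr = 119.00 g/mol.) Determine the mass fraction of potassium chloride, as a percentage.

n(AgNO3) = 0.02306 × 0.3853 = 8.885 × 10^-3 mol
Let x = n(KCl), y = n(KBr).
Titrant: 1x + 1y = 8.885 × 10^-3;  mass: 74.55x + 119.00y = 0.8347
Solving, x = 5.008 × 10^-3 mol, y = 3.877 × 10^-3 mol
mass of KCl = 5.008 × 10^-3 × 74.55 = 0.3734 g
% KCl = 0.3734 / 0.8347 × 100 = 44.73 %

44.73 %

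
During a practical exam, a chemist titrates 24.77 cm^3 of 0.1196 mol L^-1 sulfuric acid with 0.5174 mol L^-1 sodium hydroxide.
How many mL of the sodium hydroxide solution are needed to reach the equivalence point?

H2SO4 + 2 NaOH → Na2SO4 + 2 H2O
n(H2SO4) = 0.02477 L × 0.1196 mol/L = 2.962 × 10^-3 mol
From the 2:1 stoichiometry, n(NaOH) = 2/1 × 2.962 × 10^-3 = 5.925 × 10^-3 mol
V(NaOH) = 5.925 × 10^-3 mol / 0.5174 mol/L = 0.01145 L = 11.45 mL

11.45 mL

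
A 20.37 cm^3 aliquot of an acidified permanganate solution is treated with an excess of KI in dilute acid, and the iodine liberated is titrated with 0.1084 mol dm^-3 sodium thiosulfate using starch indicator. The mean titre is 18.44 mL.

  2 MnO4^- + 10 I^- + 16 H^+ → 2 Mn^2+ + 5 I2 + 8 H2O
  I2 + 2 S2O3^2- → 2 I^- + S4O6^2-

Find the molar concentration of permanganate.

0.01963 mol/L

n(S2O3^2-) = 0.01844 × 0.1084 = 1.999 × 10^-3 mol
n(I2) = n(S2O3^2-)/2 = 9.994 × 10^-4 mol
From the 2:5 ratio, n(MnO4^-) in the aliquot = 2/5 × 9.994 × 10^-4 = 3.998 × 10^-4 mol
[MnO4^-] = 3.998 × 10^-4 / 0.02037 = 0.01963 mol/L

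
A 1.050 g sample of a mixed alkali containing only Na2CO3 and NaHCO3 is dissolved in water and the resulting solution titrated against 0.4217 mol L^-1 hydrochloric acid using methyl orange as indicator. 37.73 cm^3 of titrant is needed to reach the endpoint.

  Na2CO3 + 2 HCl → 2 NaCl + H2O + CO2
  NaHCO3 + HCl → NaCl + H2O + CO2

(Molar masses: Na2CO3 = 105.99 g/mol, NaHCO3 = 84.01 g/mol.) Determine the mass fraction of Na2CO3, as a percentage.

46.65 %

n(HCl) = 0.03773 × 0.4217 = 0.01591 mol
Let x = n(Na2CO3), y = n(NaHCO3).
Titrant: 2x + 1y = 0.01591;  mass: 105.99x + 84.01y = 1.050
Solving, x = 4.621 × 10^-3 mol, y = 6.668 × 10^-3 mol
mass of Na2CO3 = 4.621 × 10^-3 × 105.99 = 0.4898 g
% Na2CO3 = 0.4898 / 1.050 × 100 = 46.65 %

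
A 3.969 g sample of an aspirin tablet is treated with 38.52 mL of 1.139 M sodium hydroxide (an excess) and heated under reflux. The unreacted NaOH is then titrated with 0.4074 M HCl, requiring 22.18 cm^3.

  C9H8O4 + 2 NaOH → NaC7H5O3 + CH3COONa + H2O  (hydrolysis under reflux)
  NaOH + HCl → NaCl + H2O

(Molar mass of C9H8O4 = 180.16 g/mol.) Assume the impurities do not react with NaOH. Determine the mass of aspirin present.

3.138 g

n(NaOH) added = 0.03852 × 1.139 = 0.04387 mol
n(HCl) used in back-titration = 0.02218 × 0.4074 = 9.036 × 10^-3 mol
n(NaOH) left over = 9.036 × 10^-3 mol (1:1 ratio)
n(NaOH) consumed by analyte = 0.04387 − 9.036 × 10^-3 = 0.03484 mol
From the 1:2 ratio, n(C9H8O4) = 1/2 × 0.03484 = 0.01742 mol
mass of C9H8O4 = 0.01742 × 180.16 = 3.138 g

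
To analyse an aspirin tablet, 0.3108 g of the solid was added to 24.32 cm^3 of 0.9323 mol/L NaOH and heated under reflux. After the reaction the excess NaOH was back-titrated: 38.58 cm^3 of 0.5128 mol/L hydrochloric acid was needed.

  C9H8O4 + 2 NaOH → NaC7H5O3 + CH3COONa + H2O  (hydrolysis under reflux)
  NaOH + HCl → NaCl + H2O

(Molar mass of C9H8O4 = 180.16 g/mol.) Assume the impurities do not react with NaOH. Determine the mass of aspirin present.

n(NaOH) added = 0.02432 × 0.9323 = 0.02267 mol
n(HCl) used in back-titration = 0.03858 × 0.5128 = 0.01978 mol
n(NaOH) left over = 0.01978 mol (1:1 ratio)
n(NaOH) consumed by analyte = 0.02267 − 0.01978 = 2.890 × 10^-3 mol
From the 1:2 ratio, n(C9H8O4) = 1/2 × 2.890 × 10^-3 = 1.445 × 10^-3 mol
mass of C9H8O4 = 1.445 × 10^-3 × 180.16 = 0.2603 g

0.2603 g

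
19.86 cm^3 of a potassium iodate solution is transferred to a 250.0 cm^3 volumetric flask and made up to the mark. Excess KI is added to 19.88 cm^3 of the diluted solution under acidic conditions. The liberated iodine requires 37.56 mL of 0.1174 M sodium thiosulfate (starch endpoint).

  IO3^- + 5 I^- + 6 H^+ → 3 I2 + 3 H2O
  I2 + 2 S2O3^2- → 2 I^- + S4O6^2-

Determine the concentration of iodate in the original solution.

0.4654 M

n(S2O3^2-) = 0.03756 × 0.1174 = 4.410 × 10^-3 mol
n(I2) = n(S2O3^2-)/2 = 2.205 × 10^-3 mol
From the 1:3 ratio, n(IO3^-) in the aliquot = 1/3 × 2.205 × 10^-3 = 7.349 × 10^-4 mol
[IO3^-]_dilute = 7.349 × 10^-4 / 0.01988 = 0.03697 mol/L
[IO3^-]_original = 0.03697 × 250.0/19.86 = 0.4654 mol/L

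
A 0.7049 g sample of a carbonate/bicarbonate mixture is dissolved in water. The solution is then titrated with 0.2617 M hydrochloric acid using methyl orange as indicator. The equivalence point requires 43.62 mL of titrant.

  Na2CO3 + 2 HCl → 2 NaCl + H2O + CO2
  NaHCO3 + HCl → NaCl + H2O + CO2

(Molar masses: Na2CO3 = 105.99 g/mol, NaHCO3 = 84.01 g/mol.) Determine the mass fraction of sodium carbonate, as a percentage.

n(HCl) = 0.04362 × 0.2617 = 0.01142 mol
Let x = n(Na2CO3), y = n(NaHCO3).
Titrant: 2x + 1y = 0.01142;  mass: 105.99x + 84.01y = 0.7049
Solving, x = 4.096 × 10^-3 mol, y = 3.222 × 10^-3 mol
mass of Na2CO3 = 4.096 × 10^-3 × 105.99 = 0.4342 g
% Na2CO3 = 0.4342 / 0.7049 × 100 = 61.60 %

61.60 %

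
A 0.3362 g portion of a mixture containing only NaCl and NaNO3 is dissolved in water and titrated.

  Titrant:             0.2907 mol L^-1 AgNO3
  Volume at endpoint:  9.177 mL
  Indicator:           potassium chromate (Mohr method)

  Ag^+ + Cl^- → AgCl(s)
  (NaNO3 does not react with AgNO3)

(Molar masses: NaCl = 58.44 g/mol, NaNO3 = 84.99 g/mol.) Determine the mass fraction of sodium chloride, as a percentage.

46.37 %

n(AgNO3) = 0.009177 × 0.2907 = 2.668 × 10^-3 mol
Let x = n(NaCl), y = n(NaNO3).
Titrant: 1x = 2.668 × 10^-3;  mass: 58.44x + 84.99y = 0.3362
Solving, x = 2.668 × 10^-3 mol, y = 2.121 × 10^-3 mol
mass of NaCl = 2.668 × 10^-3 × 58.44 = 0.1559 g
% NaCl = 0.1559 / 0.3362 × 100 = 46.37 %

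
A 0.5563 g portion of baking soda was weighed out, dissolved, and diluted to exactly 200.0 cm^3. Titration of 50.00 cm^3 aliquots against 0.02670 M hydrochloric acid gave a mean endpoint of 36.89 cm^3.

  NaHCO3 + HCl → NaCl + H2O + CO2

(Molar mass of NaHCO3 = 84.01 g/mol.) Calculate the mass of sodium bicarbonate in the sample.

n(HCl) per titration = 0.03689 × 0.02670 = 9.850 × 10^-4 mol
n(NaHCO3) in each aliquot = 9.850 × 10^-4 mol (1:1 ratio)
n(NaHCO3) in the whole flask = 9.850 × 10^-4 × 200.0/50.00 = 3.940 × 10^-3 mol
mass of NaHCO3 = 3.940 × 10^-3 × 84.01 = 0.3310 g

0.3310 g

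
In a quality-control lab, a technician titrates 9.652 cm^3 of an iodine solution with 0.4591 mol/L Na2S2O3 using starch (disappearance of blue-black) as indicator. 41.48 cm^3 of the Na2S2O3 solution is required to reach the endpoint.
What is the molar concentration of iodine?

I2 + 2 S2O3^2- → 2 I^- + S4O6^2-
n(Na2S2O3) = 0.04148 L × 0.4591 mol/L = 0.01904 mol
From the 1:2 mole ratio, n(I2) = 1/2 × 0.01904 = 9.522 × 10^-3 mol
[I2] = 9.522 × 10^-3 mol / 0.009652 L = 0.9865 mol/L

0.9865 mol/L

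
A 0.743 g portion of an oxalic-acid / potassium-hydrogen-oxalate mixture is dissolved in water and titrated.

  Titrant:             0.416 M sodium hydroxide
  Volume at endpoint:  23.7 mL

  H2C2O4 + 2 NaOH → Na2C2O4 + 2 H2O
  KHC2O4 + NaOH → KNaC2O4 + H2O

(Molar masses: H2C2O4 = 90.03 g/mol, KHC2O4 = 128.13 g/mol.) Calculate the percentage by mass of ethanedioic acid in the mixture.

n(NaOH) = 0.0237 × 0.416 = 9.86 × 10^-3 mol
Let x = n(H2C2O4), y = n(KHC2O4).
Titrant: 2x + 1y = 9.86 × 10^-3;  mass: 90.03x + 128.13y = 0.743
Solving, x = 3.13 × 10^-3 mol, y = 3.60 × 10^-3 mol
mass of H2C2O4 = 3.13 × 10^-3 × 90.03 = 0.282 g
% H2C2O4 = 0.282 / 0.743 × 100 = 37.9 %

37.9 %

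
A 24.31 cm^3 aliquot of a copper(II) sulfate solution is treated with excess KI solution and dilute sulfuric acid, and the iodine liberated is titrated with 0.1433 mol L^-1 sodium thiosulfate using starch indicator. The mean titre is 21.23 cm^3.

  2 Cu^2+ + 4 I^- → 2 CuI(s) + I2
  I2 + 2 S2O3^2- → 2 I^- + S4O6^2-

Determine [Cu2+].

n(S2O3^2-) = 0.02123 × 0.1433 = 3.042 × 10^-3 mol
n(I2) = n(S2O3^2-)/2 = 1.521 × 10^-3 mol
From the 2:1 ratio, n(Cu2+) in the aliquot = 2/1 × 1.521 × 10^-3 = 3.042 × 10^-3 mol
[Cu2+] = 3.042 × 10^-3 / 0.02431 = 0.1251 mol/L

0.1251 mol/L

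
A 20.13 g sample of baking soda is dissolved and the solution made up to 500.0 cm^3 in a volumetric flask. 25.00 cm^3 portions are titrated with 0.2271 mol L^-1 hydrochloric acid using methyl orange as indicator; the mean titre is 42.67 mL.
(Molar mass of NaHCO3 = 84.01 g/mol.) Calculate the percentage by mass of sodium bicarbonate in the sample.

NaHCO3 + HCl → NaCl + H2O + CO2
n(HCl) per titration = 0.04267 × 0.2271 = 9.690 × 10^-3 mol
n(NaHCO3) in each aliquot = 9.690 × 10^-3 mol (1:1 ratio)
n(NaHCO3) in the whole flask = 9.690 × 10^-3 × 500.0/25.00 = 0.1938 mol
mass of NaHCO3 = 0.1938 × 84.01 = 16.28 g
% NaHCO3 = 16.28 / 20.13 × 100 = 80.88 %

80.88 %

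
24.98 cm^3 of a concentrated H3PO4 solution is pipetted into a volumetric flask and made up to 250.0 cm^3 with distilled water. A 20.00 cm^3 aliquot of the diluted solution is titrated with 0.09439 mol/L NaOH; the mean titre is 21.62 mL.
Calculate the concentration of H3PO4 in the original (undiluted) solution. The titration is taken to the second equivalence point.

H3PO4 + 2 NaOH → Na2HPO4 + 2 H2O
n(NaOH) = 0.02162 × 0.09439 = 2.041 × 10^-3 mol
From the 1:2 ratio, n(H3PO4) in the aliquot = 1/2 × 2.041 × 10^-3 = 1.020 × 10^-3 mol
[H3PO4]_dilute = 1.020 × 10^-3 / 0.02000 = 0.05102 mol/L
Dilution factor = 250.0 / 24.98 = 10.01
[H3PO4]_stock = 0.05102 × 10.01 = 0.5106 mol/L

0.5106 mol/L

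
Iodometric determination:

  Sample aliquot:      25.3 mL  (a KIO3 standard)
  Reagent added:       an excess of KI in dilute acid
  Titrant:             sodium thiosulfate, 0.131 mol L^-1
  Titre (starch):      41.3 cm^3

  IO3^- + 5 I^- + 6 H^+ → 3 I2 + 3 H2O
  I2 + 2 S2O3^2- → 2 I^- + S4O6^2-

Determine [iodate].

n(S2O3^2-) = 0.0413 × 0.131 = 5.41 × 10^-3 mol
n(I2) = n(S2O3^2-)/2 = 2.71 × 10^-3 mol
From the 1:3 ratio, n(IO3^-) in the aliquot = 1/3 × 2.71 × 10^-3 = 9.02 × 10^-4 mol
[IO3^-] = 9.02 × 10^-4 / 0.0253 = 0.0356 mol/L

0.0356 mol/L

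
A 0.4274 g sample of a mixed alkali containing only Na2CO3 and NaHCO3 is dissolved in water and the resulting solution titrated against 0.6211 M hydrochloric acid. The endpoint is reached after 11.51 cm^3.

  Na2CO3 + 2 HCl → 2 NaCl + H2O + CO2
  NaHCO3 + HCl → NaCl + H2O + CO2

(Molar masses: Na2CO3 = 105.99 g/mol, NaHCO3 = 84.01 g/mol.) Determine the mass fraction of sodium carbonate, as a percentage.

n(HCl) = 0.01151 × 0.6211 = 7.149 × 10^-3 mol
Let x = n(Na2CO3), y = n(NaHCO3).
Titrant: 2x + 1y = 7.149 × 10^-3;  mass: 105.99x + 84.01y = 0.4274
Solving, x = 2.792 × 10^-3 mol, y = 1.565 × 10^-3 mol
mass of Na2CO3 = 2.792 × 10^-3 × 105.99 = 0.2959 g
% Na2CO3 = 0.2959 / 0.4274 × 100 = 69.23 %

69.23 %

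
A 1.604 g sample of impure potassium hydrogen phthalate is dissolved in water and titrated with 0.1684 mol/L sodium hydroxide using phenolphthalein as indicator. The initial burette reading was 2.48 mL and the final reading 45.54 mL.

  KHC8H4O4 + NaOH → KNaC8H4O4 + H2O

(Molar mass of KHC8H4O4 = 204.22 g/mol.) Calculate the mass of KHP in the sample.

1.481 g

n(NaOH) = 0.04306 L × 0.1684 mol/L = 7.251 × 10^-3 mol
n(KHC8H4O4) = 7.251 × 10^-3 mol (1:1 ratio)
mass of KHC8H4O4 = 7.251 × 10^-3 × 204.22 g/mol = 1.481 g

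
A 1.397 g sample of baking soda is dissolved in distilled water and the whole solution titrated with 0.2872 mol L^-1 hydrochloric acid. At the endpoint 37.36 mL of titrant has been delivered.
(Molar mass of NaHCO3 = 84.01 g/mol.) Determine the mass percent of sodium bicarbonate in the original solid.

64.52 %

NaHCO3 + HCl → NaCl + H2O + CO2
n(HCl) = 0.03736 L × 0.2872 mol/L = 0.01073 mol
n(NaHCO3) = 0.01073 mol (1:1 ratio)
mass of NaHCO3 = 0.01073 × 84.01 g/mol = 0.9014 g
% NaHCO3 = 0.9014 / 1.397 × 100 = 64.52 %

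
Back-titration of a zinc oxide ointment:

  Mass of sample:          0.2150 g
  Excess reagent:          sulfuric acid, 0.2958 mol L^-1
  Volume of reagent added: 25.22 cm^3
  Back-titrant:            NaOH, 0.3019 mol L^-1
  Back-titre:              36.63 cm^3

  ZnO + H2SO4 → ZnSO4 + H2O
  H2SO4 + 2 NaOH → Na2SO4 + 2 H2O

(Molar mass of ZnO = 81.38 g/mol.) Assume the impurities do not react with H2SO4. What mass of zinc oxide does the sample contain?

0.1571 g

n(H2SO4) added = 0.02522 × 0.2958 = 7.460 × 10^-3 mol
n(NaOH) used in back-titration = 0.03663 × 0.3019 = 0.01106 mol
From the 1:2 ratio, n(H2SO4) left over = 1/2 × 0.01106 = 5.529 × 10^-3 mol
n(H2SO4) consumed by analyte = 7.460 × 10^-3 − 5.529 × 10^-3 = 1.931 × 10^-3 mol
n(ZnO) = 1.931 × 10^-3 mol (1:1 ratio)
mass of ZnO = 1.931 × 10^-3 × 81.38 = 0.1571 g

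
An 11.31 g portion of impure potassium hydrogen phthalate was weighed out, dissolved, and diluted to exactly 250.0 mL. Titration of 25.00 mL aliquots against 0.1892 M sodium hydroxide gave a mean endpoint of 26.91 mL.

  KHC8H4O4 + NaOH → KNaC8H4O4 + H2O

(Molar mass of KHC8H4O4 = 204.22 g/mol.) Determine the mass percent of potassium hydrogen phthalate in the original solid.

91.93 %

n(NaOH) per titration = 0.02691 × 0.1892 = 5.091 × 10^-3 mol
n(KHC8H4O4) in each aliquot = 5.091 × 10^-3 mol (1:1 ratio)
n(KHC8H4O4) in the whole flask = 5.091 × 10^-3 × 250.0/25.00 = 0.05091 mol
mass of KHC8H4O4 = 0.05091 × 204.22 = 10.40 g
% KHC8H4O4 = 10.40 / 11.31 × 100 = 91.93 %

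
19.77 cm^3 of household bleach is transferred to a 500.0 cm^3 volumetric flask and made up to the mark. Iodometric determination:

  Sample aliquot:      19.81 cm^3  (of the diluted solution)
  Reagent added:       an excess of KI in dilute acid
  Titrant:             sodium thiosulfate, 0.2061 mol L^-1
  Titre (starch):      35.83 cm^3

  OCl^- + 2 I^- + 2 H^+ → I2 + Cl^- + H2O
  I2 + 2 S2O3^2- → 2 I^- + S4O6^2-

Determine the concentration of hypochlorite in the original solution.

n(S2O3^2-) = 0.03583 × 0.2061 = 7.385 × 10^-3 mol
n(I2) = n(S2O3^2-)/2 = 3.692 × 10^-3 mol
n(OCl^-) in the aliquot = 3.692 × 10^-3 mol (1:1 ratio)
[OCl^-]_dilute = 3.692 × 10^-3 / 0.01981 = 0.1864 mol/L
[OCl^-]_original = 0.1864 × 500.0/19.77 = 4.714 mol/L

4.714 mol/L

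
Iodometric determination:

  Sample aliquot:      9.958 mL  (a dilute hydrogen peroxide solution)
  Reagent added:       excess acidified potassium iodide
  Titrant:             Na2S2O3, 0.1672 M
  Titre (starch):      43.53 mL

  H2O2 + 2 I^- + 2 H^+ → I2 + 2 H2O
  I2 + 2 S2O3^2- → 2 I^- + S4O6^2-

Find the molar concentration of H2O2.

n(S2O3^2-) = 0.04353 × 0.1672 = 7.278 × 10^-3 mol
n(I2) = n(S2O3^2-)/2 = 3.639 × 10^-3 mol
n(H2O2) in the aliquot = 3.639 × 10^-3 mol (1:1 ratio)
[H2O2] = 3.639 × 10^-3 / 0.009958 = 0.3654 mol/L

0.3654 M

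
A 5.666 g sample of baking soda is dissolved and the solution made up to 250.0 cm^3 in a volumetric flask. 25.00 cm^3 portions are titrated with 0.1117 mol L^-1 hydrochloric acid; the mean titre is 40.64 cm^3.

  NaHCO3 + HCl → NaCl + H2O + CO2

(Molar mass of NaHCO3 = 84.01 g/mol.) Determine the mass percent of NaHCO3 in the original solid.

67.31 %

n(HCl) per titration = 0.04064 × 0.1117 = 4.539 × 10^-3 mol
n(NaHCO3) in each aliquot = 4.539 × 10^-3 mol (1:1 ratio)
n(NaHCO3) in the whole flask = 4.539 × 10^-3 × 250.0/25.00 = 0.04539 mol
mass of NaHCO3 = 0.04539 × 84.01 = 3.814 g
% NaHCO3 = 3.814 / 5.666 × 100 = 67.31 %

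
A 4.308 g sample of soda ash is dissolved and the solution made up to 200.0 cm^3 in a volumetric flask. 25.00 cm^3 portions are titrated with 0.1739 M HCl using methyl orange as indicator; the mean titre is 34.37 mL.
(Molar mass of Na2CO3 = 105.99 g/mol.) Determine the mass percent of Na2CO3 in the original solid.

Na2CO3 + 2 HCl → 2 NaCl + H2O + CO2
n(HCl) per titration = 0.03437 × 0.1739 = 5.977 × 10^-3 mol
From the 1:2 ratio, n(Na2CO3) in each aliquot = 1/2 × 5.977 × 10^-3 = 2.988 × 10^-3 mol
n(Na2CO3) in the whole flask = 2.988 × 10^-3 × 200.0/25.00 = 0.02391 mol
mass of Na2CO3 = 0.02391 × 105.99 = 2.534 g
% Na2CO3 = 2.534 / 4.308 × 100 = 58.82 %

58.82 %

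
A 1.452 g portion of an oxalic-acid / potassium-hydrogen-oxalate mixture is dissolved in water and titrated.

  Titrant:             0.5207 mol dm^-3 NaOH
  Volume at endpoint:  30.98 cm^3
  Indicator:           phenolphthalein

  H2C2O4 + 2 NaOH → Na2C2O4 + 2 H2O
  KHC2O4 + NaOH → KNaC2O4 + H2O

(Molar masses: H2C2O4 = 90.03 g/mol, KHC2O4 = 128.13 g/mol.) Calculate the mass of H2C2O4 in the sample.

0.3330 g

n(NaOH) = 0.03098 × 0.5207 = 0.01613 mol
Let x = n(H2C2O4), y = n(KHC2O4).
Titrant: 2x + 1y = 0.01613;  mass: 90.03x + 128.13y = 1.452
Solving, x = 3.699 × 10^-3 mol, y = 8.733 × 10^-3 mol
mass of H2C2O4 = 3.699 × 10^-3 × 90.03 = 0.3330 g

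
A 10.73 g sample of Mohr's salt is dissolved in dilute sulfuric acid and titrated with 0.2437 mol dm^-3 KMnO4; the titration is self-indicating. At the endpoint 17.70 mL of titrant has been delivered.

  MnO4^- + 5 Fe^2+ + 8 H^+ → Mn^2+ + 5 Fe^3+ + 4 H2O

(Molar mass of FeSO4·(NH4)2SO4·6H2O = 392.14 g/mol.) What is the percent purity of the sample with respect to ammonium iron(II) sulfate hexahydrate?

n(KMnO4) = 0.01770 L × 0.2437 mol/L = 4.313 × 10^-3 mol
From the 5:1 ratio, n(FeSO4·(NH4)2SO4·6H2O) = 5/1 × 4.313 × 10^-3 = 0.02157 mol
mass of FeSO4·(NH4)2SO4·6H2O = 0.02157 × 392.14 g/mol = 8.457 g
% FeSO4·(NH4)2SO4·6H2O = 8.457 / 10.73 × 100 = 78.82 %

78.82 %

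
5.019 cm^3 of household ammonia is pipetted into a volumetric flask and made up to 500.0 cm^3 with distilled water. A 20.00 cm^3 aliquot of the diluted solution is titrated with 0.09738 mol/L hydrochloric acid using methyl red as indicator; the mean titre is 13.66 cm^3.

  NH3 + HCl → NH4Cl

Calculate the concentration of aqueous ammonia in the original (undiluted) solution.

n(HCl) = 0.01366 × 0.09738 = 1.330 × 10^-3 mol
n(NH3) in the aliquot = 1.330 × 10^-3 mol (1:1 ratio)
[NH3]_dilute = 1.330 × 10^-3 / 0.02000 = 0.06651 mol/L
Dilution factor = 500.0 / 5.019 = 99.62
[NH3]_stock = 0.06651 × 99.62 = 6.626 mol/L

6.626 mol/L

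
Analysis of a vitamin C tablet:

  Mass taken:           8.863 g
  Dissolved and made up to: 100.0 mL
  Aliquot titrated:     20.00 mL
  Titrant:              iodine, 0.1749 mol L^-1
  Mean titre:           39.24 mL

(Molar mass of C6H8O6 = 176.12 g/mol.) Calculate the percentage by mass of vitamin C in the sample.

68.19 %

C6H8O6 + I2 → C6H6O6 + 2 HI
n(I2) per titration = 0.03924 × 0.1749 = 6.863 × 10^-3 mol
n(C6H8O6) in each aliquot = 6.863 × 10^-3 mol (1:1 ratio)
n(C6H8O6) in the whole flask = 6.863 × 10^-3 × 100.0/20.00 = 0.03432 mol
mass of C6H8O6 = 0.03432 × 176.12 = 6.044 g
% C6H8O6 = 6.044 / 8.863 × 100 = 68.19 %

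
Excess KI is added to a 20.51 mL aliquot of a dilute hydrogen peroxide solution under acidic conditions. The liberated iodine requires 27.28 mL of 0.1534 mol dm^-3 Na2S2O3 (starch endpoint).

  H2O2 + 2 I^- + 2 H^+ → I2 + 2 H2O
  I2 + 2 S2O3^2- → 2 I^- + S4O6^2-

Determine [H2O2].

n(S2O3^2-) = 0.02728 × 0.1534 = 4.185 × 10^-3 mol
n(I2) = n(S2O3^2-)/2 = 2.092 × 10^-3 mol
n(H2O2) in the aliquot = 2.092 × 10^-3 mol (1:1 ratio)
[H2O2] = 2.092 × 10^-3 / 0.02051 = 0.1020 mol/L

0.1020 mol/L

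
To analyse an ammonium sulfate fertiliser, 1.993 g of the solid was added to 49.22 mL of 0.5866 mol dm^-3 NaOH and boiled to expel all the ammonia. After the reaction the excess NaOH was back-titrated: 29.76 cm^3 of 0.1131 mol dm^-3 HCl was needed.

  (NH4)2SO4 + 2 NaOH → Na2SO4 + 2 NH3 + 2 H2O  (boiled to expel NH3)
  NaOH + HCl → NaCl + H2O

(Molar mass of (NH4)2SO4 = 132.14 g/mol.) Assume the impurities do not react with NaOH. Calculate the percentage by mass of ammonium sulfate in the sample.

84.56 %

n(NaOH) added = 0.04922 × 0.5866 = 0.02887 mol
n(HCl) used in back-titration = 0.02976 × 0.1131 = 3.366 × 10^-3 mol
n(NaOH) left over = 3.366 × 10^-3 mol (1:1 ratio)
n(NaOH) consumed by analyte = 0.02887 − 3.366 × 10^-3 = 0.02551 mol
From the 1:2 ratio, n((NH4)2SO4) = 1/2 × 0.02551 = 0.01275 mol
mass of (NH4)2SO4 = 0.01275 × 132.14 = 1.685 g
% (NH4)2SO4 = 1.685 / 1.993 × 100 = 84.56 %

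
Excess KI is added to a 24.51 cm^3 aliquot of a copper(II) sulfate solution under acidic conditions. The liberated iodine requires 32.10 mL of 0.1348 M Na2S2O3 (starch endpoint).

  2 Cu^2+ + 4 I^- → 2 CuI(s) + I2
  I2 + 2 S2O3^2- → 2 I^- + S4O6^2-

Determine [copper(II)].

n(S2O3^2-) = 0.03210 × 0.1348 = 4.327 × 10^-3 mol
n(I2) = n(S2O3^2-)/2 = 2.164 × 10^-3 mol
From the 2:1 ratio, n(Cu2+) in the aliquot = 2/1 × 2.164 × 10^-3 = 4.327 × 10^-3 mol
[Cu2+] = 4.327 × 10^-3 / 0.02451 = 0.1765 mol/L

0.1765 M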